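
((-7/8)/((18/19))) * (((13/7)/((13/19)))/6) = -361/864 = -0.42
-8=-8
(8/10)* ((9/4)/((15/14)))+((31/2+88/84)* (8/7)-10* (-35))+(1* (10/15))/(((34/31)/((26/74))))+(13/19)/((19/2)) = 309489038381/834478575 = 370.88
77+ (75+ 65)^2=19677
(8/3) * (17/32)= 17/12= 1.42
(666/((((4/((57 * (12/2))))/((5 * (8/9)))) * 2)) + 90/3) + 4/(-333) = 42147806/333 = 126569.99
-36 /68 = -9 /17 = -0.53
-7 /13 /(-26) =7 /338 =0.02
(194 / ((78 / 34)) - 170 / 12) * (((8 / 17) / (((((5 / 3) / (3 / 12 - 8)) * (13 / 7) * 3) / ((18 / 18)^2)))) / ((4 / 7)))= -490637 / 10140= -48.39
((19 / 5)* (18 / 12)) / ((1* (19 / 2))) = 3 / 5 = 0.60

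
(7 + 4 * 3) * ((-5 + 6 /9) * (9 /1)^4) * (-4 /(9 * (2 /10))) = 1200420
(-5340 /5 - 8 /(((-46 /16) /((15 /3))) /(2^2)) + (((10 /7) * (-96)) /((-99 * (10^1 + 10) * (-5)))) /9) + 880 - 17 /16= -510348413 /3825360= -133.41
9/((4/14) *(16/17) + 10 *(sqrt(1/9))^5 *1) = 260253/8966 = 29.03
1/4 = 0.25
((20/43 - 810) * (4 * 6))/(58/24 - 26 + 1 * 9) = 2005056/1505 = 1332.26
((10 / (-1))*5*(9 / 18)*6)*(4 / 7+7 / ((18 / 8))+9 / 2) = -25775 / 21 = -1227.38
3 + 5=8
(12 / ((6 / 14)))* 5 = 140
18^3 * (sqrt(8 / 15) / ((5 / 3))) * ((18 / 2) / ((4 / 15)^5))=17055599.04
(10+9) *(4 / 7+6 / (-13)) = 190 / 91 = 2.09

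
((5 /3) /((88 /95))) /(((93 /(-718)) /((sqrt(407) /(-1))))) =170525*sqrt(407) /12276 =280.24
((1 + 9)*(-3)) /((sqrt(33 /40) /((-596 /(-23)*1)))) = -855.88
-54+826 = 772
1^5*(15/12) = 5/4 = 1.25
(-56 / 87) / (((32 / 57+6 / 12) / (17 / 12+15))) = -104804 / 10527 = -9.96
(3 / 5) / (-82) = -3 / 410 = -0.01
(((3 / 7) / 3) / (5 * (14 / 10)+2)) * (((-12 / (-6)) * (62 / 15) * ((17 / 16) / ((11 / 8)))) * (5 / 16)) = 527 / 16632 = 0.03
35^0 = 1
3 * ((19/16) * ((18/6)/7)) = 171/112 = 1.53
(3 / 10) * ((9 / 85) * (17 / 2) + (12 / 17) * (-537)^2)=103813299 / 1700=61066.65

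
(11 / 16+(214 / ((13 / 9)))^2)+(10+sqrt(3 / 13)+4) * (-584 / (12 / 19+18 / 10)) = 1658628835 / 89232 - 55480 * sqrt(39) / 3003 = 18472.45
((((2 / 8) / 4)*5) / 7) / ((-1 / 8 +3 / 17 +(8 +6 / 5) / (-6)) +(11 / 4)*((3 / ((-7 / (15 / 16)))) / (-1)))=-5100 / 43063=-0.12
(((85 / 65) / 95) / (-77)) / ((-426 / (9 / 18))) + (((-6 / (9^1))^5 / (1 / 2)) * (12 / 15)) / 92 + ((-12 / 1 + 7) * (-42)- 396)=-28075559744593 / 150942011220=-186.00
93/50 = 1.86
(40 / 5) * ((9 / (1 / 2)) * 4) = 576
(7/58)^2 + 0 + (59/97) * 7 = 1394085/326308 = 4.27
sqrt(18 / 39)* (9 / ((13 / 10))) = 90* sqrt(78) / 169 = 4.70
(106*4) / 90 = 212 / 45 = 4.71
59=59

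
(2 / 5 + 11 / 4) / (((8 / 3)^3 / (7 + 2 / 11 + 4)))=209223 / 112640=1.86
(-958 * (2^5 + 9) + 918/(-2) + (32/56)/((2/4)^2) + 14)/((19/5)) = -1390225/133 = -10452.82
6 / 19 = 0.32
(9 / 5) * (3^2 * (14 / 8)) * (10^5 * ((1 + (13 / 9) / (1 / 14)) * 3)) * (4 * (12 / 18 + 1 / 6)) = 601650000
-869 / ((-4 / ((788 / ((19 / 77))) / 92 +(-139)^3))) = -509929345123 / 874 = -583443186.64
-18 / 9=-2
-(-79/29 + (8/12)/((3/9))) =21/29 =0.72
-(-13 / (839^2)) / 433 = 13 / 304797793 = 0.00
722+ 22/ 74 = 26725/ 37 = 722.30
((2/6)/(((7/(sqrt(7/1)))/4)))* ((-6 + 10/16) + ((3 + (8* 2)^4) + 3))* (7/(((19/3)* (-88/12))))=-142989* sqrt(7)/76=-4977.81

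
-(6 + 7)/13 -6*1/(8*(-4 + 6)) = -11/8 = -1.38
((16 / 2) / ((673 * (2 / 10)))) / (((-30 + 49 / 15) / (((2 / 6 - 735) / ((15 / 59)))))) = 5201440 / 809619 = 6.42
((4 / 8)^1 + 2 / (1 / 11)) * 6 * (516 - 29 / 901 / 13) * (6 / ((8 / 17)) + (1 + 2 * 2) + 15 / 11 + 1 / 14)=4821292936485 / 3607604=1336425.21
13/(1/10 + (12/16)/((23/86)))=1495/334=4.48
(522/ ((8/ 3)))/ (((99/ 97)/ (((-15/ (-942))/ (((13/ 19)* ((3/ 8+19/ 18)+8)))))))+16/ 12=851783/ 471471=1.81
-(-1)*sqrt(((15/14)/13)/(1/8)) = 2*sqrt(1365)/91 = 0.81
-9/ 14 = -0.64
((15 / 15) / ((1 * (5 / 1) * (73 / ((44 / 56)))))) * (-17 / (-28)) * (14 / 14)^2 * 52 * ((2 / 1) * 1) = 2431 / 17885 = 0.14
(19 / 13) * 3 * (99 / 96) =1881 / 416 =4.52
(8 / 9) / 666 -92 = -275720 / 2997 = -92.00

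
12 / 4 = 3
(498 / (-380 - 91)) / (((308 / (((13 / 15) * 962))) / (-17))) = 8822983 / 181335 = 48.66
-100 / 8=-25 / 2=-12.50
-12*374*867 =-3891096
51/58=0.88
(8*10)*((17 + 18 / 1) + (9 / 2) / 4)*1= 2890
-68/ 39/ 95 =-68/ 3705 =-0.02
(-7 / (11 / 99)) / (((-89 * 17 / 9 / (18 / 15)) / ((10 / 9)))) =756 / 1513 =0.50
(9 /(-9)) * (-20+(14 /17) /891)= 302926 /15147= 20.00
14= 14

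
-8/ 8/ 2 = -1/ 2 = -0.50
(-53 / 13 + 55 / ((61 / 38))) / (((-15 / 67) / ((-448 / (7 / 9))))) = 307925568 / 3965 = 77660.93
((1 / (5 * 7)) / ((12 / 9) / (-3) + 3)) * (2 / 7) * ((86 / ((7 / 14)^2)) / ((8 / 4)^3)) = 774 / 5635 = 0.14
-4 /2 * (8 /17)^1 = -16 /17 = -0.94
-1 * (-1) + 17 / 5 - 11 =-33 / 5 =-6.60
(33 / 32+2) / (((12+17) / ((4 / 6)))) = 97 / 1392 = 0.07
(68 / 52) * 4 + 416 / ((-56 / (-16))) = 11292 / 91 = 124.09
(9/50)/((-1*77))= -9/3850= -0.00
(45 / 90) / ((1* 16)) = 1 / 32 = 0.03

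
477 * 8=3816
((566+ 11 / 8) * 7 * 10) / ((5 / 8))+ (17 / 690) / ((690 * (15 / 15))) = 30254250617 / 476100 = 63546.00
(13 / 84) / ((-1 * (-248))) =13 / 20832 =0.00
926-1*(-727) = 1653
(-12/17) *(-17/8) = 3/2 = 1.50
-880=-880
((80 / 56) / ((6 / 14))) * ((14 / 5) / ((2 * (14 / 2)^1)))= 2 / 3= 0.67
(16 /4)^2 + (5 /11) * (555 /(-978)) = 56451 /3586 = 15.74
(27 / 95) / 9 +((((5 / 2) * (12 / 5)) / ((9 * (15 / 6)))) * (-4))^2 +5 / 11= 76364 / 47025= 1.62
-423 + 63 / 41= -17280 / 41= -421.46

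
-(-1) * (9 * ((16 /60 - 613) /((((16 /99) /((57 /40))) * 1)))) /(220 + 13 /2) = -51864813 /241600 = -214.67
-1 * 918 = -918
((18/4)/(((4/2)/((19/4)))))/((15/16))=57/5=11.40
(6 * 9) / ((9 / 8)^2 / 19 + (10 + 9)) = 65664 / 23185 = 2.83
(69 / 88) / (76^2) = 69 / 508288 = 0.00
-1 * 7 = -7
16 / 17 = 0.94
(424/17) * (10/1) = 4240/17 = 249.41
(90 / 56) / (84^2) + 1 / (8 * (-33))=-2579 / 724416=-0.00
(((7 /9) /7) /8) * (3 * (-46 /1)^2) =529 /6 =88.17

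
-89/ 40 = -2.22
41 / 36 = 1.14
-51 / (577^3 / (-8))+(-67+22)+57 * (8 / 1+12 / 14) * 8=5370540625437 / 1344700231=3993.86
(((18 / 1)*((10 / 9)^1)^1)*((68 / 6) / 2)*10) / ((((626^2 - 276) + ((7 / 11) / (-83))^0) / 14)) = 6800 / 167829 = 0.04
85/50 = 17/10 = 1.70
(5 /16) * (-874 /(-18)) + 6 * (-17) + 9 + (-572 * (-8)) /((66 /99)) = 977209 /144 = 6786.17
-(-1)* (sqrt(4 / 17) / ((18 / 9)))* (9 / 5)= 9* sqrt(17) / 85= 0.44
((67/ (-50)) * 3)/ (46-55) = 67/ 150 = 0.45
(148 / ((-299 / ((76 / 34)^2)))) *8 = -1709696 / 86411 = -19.79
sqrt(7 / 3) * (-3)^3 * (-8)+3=3+72 * sqrt(21)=332.95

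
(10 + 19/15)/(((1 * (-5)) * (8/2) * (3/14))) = -2.63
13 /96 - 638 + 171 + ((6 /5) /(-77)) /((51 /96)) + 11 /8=-292494847 /628320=-465.52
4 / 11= 0.36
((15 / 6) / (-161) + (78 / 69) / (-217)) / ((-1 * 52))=9 / 22568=0.00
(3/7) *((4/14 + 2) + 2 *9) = 426/49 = 8.69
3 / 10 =0.30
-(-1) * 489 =489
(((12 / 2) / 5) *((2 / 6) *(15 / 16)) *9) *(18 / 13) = 243 / 52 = 4.67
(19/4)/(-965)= -19/3860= -0.00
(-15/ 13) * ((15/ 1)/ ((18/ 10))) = -125/ 13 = -9.62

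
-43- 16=-59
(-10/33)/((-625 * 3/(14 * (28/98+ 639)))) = 716/495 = 1.45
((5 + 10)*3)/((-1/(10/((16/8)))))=-225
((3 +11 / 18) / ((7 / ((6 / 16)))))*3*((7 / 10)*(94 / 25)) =1.53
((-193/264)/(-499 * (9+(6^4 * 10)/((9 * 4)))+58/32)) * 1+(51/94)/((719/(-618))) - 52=-172370934957847/3285362590323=-52.47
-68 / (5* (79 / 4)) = -272 / 395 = -0.69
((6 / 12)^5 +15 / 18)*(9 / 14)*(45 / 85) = 2241 / 7616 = 0.29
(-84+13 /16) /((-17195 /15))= 3993 /55024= 0.07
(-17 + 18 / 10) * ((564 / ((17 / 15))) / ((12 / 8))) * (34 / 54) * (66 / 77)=-57152 / 21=-2721.52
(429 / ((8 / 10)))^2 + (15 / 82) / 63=3961482565 / 13776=287564.07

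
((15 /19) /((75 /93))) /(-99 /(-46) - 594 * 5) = -1426 /4323165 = -0.00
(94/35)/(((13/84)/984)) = 1109952/65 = 17076.18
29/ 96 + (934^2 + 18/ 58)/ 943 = 2429433031/ 2625312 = 925.39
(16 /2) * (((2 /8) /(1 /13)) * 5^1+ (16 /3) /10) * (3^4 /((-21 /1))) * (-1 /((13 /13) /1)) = 18126 /35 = 517.89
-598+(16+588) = 6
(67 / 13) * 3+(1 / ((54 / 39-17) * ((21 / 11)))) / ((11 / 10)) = 855173 / 55419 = 15.43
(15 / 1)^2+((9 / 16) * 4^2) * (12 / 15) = 232.20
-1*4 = -4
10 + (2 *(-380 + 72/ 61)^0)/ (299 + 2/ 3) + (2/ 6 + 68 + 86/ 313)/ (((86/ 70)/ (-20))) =-40178162408/ 36298923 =-1106.87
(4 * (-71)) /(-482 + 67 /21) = 5964 /10055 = 0.59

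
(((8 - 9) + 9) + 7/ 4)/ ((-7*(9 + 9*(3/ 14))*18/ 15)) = -65/ 612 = -0.11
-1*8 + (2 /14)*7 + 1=-6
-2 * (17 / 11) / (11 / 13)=-442 / 121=-3.65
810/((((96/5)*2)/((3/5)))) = 405/32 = 12.66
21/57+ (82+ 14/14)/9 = 1640/171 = 9.59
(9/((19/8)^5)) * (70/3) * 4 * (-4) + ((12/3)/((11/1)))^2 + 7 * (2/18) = -117445608611/2696471811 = -43.56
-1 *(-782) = 782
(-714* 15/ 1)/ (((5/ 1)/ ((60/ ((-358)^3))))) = 16065/ 5735339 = 0.00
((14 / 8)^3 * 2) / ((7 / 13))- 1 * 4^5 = -32131 / 32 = -1004.09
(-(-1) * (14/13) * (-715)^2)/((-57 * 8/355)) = -97722625/228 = -428608.00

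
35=35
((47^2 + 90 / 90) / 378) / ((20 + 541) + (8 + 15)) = 1105 / 110376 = 0.01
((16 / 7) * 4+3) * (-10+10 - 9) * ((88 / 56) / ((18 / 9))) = -8415 / 98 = -85.87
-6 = -6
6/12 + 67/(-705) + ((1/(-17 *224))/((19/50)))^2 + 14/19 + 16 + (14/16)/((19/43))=17642702749073/922635598080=19.12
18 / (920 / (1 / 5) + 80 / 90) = 0.00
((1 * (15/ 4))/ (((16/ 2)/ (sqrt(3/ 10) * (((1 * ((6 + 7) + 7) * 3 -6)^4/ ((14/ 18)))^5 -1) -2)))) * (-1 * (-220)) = -825/ 4 + 433083549822625895381277739795522605395805 * sqrt(30)/ 268912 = 8821087549914644401837471000000000000.00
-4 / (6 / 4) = -8 / 3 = -2.67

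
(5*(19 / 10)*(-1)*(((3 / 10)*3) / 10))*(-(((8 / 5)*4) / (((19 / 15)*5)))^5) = 9172942848 / 10181328125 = 0.90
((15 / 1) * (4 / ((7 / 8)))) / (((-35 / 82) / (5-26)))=23616 / 7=3373.71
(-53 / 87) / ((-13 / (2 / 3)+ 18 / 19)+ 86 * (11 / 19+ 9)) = -2014 / 2662113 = -0.00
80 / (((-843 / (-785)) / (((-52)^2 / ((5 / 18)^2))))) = 733584384 / 281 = 2610620.58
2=2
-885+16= -869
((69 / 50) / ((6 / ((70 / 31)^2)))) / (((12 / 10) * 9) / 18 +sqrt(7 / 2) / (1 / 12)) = -5635 / 4033317 +56350 * sqrt(14) / 4033317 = 0.05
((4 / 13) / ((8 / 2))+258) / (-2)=-3355 / 26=-129.04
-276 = -276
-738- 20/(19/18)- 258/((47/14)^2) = -32730630/41971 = -779.84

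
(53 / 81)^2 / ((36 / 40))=28090 / 59049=0.48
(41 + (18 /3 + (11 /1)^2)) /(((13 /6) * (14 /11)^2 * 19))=4356 /1729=2.52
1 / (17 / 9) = 0.53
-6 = -6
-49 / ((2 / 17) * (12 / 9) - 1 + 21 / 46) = 114954 / 907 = 126.74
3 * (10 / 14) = 15 / 7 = 2.14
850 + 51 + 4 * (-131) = 377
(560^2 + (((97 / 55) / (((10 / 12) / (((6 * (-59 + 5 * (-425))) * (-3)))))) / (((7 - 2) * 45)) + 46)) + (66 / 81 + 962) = 58467900002 / 185625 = 314978.59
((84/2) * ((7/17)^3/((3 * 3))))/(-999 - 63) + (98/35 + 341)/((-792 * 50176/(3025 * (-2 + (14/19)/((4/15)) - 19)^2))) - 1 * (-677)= 61871189249470471/92580533010432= 668.30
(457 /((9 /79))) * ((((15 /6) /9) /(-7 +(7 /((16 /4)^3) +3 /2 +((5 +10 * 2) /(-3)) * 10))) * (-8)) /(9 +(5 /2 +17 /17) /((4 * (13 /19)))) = 961206272 /98336241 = 9.77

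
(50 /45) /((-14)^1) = -5 /63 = -0.08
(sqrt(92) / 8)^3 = 23 * sqrt(23) / 64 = 1.72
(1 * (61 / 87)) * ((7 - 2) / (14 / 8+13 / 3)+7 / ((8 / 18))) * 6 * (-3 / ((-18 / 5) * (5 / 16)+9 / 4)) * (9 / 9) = -393572 / 2117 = -185.91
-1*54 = -54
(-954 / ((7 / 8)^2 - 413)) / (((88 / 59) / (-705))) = -317453040 / 290213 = -1093.86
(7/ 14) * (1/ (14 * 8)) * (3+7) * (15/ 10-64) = -625/ 224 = -2.79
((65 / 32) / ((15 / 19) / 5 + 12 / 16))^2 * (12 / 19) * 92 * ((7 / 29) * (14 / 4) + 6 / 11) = 71203925 / 176088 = 404.37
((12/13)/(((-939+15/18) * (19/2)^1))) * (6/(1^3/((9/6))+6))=-0.00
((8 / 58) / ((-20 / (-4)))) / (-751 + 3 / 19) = -38 / 1034285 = -0.00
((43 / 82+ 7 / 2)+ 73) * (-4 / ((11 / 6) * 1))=-75792 / 451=-168.05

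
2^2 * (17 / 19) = 68 / 19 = 3.58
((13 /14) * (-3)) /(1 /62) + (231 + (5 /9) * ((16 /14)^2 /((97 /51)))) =836536 /14259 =58.67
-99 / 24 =-33 / 8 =-4.12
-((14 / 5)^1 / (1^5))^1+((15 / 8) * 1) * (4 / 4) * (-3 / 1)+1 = -297 / 40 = -7.42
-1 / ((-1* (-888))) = -1 / 888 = -0.00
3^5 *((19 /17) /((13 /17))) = 4617 /13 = 355.15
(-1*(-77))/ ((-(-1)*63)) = 11/ 9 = 1.22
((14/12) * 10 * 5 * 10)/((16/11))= 9625/24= 401.04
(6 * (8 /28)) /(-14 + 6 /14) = -12 /95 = -0.13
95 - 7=88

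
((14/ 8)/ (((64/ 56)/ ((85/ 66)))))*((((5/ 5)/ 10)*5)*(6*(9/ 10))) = 7497/ 1408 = 5.32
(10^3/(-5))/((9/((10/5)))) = -400/9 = -44.44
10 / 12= 5 / 6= 0.83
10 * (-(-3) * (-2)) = -60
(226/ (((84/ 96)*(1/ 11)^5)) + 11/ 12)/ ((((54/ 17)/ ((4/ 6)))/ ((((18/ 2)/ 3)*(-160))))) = -2376030549640/ 567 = -4190530069.91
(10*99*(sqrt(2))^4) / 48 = 165 / 2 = 82.50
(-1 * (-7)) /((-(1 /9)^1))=-63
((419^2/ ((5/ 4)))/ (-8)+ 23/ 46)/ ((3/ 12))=-351112/ 5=-70222.40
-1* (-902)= 902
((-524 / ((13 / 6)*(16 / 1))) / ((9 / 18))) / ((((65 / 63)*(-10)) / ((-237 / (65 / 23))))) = -134961309 / 549250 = -245.72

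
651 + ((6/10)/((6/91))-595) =651/10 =65.10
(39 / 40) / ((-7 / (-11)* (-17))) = -429 / 4760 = -0.09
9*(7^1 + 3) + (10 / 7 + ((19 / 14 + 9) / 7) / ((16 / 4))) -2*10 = 28145 / 392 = 71.80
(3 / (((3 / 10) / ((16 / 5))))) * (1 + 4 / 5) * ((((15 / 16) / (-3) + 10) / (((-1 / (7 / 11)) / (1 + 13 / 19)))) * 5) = -624960 / 209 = -2990.24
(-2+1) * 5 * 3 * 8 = -120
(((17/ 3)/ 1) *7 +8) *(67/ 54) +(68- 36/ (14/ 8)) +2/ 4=60709/ 567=107.07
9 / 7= 1.29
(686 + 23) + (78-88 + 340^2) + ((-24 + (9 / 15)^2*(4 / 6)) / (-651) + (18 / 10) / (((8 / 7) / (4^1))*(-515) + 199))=76341617818 / 656425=116299.07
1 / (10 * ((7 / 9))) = 9 / 70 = 0.13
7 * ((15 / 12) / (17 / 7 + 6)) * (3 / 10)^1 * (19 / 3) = 931 / 472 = 1.97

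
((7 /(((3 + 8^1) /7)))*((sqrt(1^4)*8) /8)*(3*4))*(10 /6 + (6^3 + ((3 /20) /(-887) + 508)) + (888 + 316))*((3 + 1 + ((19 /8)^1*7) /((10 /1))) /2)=2279562001647 /7805600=292041.87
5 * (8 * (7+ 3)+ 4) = 420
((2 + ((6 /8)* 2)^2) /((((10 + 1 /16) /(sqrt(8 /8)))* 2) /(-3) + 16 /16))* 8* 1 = -816 /137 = -5.96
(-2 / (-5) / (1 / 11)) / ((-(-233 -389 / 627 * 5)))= 6897 / 370090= 0.02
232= 232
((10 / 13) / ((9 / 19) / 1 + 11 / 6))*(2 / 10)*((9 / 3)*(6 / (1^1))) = 4104 / 3419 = 1.20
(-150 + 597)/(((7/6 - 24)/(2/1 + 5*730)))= -71493.90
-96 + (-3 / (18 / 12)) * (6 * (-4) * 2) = 0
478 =478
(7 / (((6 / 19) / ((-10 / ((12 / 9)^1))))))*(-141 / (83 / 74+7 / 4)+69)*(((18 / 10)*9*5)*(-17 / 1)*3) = 273321783 / 20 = 13666089.15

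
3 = 3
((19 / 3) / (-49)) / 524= -19 / 77028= -0.00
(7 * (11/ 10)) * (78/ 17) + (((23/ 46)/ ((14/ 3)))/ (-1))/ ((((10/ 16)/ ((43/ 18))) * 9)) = 566836/ 16065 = 35.28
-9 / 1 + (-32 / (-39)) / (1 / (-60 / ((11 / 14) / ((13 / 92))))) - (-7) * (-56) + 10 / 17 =-1760251 / 4301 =-409.27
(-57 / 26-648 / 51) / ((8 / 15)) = -98775 / 3536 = -27.93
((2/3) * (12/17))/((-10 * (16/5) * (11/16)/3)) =-12/187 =-0.06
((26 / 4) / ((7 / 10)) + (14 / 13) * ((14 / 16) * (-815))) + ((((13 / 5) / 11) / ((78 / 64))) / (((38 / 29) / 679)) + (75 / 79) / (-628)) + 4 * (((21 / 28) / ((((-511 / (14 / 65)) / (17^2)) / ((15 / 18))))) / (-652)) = -110849531474567437 / 168413203538580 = -658.20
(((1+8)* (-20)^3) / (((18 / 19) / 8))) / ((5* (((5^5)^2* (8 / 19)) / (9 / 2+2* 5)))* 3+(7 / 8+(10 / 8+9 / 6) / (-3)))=-0.14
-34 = -34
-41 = -41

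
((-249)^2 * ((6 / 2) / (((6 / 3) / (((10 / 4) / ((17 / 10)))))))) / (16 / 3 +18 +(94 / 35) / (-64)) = 7812126000 / 1330403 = 5872.00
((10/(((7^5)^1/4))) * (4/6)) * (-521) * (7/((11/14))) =-83360/11319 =-7.36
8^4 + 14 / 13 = 53262 / 13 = 4097.08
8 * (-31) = -248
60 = 60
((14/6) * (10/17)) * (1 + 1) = 140/51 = 2.75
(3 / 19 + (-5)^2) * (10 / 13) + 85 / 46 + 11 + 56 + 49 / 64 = 32346497 / 363584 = 88.97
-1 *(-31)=31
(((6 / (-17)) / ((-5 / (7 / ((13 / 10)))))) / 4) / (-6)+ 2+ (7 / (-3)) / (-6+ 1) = 16249 / 6630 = 2.45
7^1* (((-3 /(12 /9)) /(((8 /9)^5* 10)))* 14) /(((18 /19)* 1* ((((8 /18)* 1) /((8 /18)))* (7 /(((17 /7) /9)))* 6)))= -706401 /2621440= -0.27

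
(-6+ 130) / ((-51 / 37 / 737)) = -3381356 / 51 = -66301.10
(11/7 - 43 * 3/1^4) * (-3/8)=669/14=47.79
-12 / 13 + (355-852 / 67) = 341.36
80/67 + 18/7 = 1766/469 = 3.77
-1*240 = -240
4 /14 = 2 /7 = 0.29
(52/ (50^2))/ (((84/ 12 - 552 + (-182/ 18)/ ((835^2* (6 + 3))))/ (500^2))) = -73417792500/ 7694749429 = -9.54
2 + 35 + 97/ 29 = 1170/ 29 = 40.34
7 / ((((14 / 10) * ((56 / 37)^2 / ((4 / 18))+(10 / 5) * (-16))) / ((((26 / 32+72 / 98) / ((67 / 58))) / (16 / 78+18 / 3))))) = -323816415 / 6508429312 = -0.05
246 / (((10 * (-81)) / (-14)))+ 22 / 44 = 1283 / 270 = 4.75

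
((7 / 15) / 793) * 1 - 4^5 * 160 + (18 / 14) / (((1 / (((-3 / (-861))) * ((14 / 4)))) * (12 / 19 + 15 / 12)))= -6152603722571 / 37552515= -163839.99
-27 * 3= -81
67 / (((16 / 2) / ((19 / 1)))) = 1273 / 8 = 159.12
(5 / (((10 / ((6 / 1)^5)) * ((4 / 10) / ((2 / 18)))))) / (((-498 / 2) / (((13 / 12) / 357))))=-130 / 9877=-0.01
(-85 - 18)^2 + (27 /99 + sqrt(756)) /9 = 2 * sqrt(21) /3 + 350098 /33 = 10612.09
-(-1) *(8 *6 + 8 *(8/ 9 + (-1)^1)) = 424/ 9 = 47.11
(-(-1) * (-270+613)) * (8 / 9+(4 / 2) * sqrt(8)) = 2744 / 9+1372 * sqrt(2) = 2245.19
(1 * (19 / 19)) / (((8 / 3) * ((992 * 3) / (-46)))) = -23 / 3968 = -0.01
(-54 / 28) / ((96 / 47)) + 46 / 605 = -235307 / 271040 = -0.87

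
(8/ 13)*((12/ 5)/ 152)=12/ 1235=0.01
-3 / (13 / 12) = -36 / 13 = -2.77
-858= -858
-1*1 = -1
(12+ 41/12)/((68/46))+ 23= 13639/408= 33.43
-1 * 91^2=-8281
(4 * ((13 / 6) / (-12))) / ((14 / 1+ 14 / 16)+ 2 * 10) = -52 / 2511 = -0.02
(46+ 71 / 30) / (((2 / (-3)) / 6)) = -4353 / 10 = -435.30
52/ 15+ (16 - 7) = 187/ 15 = 12.47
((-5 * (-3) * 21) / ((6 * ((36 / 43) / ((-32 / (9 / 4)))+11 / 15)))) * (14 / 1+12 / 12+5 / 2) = 18963000 / 13921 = 1362.19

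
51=51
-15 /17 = -0.88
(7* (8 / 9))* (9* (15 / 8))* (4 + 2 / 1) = 630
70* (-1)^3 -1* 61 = -131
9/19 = 0.47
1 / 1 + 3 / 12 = 5 / 4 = 1.25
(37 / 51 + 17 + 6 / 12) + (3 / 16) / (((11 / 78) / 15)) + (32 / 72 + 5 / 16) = 1048189 / 26928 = 38.93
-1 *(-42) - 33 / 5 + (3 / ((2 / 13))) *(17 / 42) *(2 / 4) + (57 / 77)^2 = 9461359 / 237160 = 39.89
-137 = -137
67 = 67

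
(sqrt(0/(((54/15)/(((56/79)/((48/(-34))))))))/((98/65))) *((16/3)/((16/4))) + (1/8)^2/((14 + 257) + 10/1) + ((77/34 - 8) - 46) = -15816911/305728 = -51.74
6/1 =6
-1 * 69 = -69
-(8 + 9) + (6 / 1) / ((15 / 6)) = -73 / 5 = -14.60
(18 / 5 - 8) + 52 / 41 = -642 / 205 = -3.13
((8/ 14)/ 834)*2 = 4/ 2919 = 0.00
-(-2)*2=4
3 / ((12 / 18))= 9 / 2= 4.50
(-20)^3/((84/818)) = -1636000/21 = -77904.76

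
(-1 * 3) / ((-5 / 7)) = 4.20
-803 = -803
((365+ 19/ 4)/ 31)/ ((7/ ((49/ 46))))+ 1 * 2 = 21761/ 5704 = 3.82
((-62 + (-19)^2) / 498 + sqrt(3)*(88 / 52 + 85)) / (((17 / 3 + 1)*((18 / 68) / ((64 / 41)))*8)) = 10166 / 153135 + 76636*sqrt(3) / 7995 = 16.67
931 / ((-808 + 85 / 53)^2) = 2615179 / 1826622121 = 0.00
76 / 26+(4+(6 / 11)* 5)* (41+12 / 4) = 3886 / 13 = 298.92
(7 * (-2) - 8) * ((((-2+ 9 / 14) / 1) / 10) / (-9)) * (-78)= 2717 / 105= 25.88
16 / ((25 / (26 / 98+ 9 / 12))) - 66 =-80054 / 1225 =-65.35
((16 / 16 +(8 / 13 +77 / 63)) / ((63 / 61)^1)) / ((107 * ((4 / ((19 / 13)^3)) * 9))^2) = 0.00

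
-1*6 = -6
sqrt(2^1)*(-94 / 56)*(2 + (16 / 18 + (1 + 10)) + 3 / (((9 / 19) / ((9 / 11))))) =-22184*sqrt(2) / 693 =-45.27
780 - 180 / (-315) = 5464 / 7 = 780.57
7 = 7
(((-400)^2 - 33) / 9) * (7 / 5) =1119769 / 45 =24883.76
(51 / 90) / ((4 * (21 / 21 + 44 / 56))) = 119 / 1500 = 0.08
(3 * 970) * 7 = 20370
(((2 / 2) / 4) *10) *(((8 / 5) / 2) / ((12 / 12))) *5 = 10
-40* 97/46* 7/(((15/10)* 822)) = -13580/28359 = -0.48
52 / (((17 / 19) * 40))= 247 / 170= 1.45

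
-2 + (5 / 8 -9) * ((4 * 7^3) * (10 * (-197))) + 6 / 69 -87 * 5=22635848.09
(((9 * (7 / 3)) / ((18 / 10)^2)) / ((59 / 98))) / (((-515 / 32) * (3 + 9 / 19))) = -1042720 / 5414607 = -0.19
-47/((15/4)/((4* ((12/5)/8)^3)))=-846/625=-1.35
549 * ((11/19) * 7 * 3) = 126819/19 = 6674.68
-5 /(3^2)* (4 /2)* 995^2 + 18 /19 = -188104588 /171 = -1100026.83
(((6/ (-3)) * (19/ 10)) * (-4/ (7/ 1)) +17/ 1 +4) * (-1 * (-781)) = 633391/ 35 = 18096.89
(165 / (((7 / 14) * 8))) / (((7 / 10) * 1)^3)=41250 / 343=120.26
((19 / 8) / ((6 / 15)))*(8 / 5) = 19 / 2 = 9.50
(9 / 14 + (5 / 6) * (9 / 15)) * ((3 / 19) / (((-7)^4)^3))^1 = 24 / 1840891197733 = 0.00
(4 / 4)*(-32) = -32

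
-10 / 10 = -1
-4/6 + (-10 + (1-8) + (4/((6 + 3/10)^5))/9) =-17.67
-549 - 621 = -1170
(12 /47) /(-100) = -0.00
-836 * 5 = -4180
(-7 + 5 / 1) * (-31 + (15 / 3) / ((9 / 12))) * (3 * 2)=292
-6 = -6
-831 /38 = -21.87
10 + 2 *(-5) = 0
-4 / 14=-2 / 7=-0.29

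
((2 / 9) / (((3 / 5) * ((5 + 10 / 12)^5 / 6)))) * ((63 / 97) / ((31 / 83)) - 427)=-126268416 / 902475875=-0.14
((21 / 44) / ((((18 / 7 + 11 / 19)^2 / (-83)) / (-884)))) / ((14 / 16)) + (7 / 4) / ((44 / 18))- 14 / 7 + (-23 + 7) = 62031082503 / 15449368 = 4015.12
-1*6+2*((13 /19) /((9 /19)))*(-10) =-314 /9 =-34.89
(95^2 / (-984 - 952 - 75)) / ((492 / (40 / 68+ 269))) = -41361575 / 16820004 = -2.46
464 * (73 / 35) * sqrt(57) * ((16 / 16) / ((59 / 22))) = 745184 * sqrt(57) / 2065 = 2724.46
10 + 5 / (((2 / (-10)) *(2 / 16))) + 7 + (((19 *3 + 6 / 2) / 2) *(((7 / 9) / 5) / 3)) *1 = -1633 / 9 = -181.44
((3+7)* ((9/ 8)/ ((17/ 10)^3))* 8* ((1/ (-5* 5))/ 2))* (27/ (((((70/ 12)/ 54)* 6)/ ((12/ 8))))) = -22.89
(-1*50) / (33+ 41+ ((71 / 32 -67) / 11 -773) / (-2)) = -7040 / 65253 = -0.11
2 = 2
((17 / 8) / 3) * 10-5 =25 / 12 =2.08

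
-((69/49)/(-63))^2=-529/1058841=-0.00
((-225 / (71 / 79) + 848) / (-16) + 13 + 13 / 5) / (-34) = 123557 / 193120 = 0.64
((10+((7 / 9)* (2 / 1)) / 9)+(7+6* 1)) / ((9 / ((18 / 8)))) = 1877 / 324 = 5.79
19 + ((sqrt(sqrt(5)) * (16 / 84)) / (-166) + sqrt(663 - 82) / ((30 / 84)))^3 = 19 + 8 * (-5 * 5^(1 / 4) + 12201 * sqrt(581))^3 / 661914925875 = 307419.92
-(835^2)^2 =-486122700625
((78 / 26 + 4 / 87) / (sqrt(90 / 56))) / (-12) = -53 * sqrt(35) / 1566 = -0.20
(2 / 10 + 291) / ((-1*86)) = -728 / 215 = -3.39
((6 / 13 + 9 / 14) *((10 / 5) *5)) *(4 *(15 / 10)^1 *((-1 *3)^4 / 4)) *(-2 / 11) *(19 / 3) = -1546695 / 1001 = -1545.15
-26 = -26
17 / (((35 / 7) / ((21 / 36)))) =119 / 60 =1.98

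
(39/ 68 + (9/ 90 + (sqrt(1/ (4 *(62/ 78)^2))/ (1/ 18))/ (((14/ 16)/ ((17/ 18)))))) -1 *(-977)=73034433/ 73780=989.89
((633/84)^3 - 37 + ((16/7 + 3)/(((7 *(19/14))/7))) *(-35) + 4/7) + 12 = 111440145/417088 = 267.19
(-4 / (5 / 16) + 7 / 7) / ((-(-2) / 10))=-59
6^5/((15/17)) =44064/5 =8812.80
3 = 3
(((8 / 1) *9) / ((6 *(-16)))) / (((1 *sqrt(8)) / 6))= -9 *sqrt(2) / 8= -1.59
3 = 3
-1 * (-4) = 4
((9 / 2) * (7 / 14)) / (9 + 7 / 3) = 27 / 136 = 0.20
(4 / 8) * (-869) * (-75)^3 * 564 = 103383843750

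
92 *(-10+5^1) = -460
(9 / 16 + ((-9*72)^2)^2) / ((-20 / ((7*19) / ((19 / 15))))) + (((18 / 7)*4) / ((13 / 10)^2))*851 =-70084833039012195 / 75712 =-925676683207.58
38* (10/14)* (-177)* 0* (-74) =0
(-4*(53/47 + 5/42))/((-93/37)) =182114/91791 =1.98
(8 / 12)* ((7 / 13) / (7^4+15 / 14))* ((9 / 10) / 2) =147 / 2185885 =0.00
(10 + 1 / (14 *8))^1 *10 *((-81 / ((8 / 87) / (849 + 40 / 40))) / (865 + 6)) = -16786834875 / 195104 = -86040.44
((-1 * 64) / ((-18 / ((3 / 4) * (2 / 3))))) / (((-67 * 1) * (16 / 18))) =-2 / 67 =-0.03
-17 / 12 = -1.42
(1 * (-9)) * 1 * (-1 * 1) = 9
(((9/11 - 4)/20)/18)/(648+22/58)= -203/14891976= -0.00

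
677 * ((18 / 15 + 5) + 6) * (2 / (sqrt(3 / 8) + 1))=660752 / 25 - 165188 * sqrt(6) / 25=10245.03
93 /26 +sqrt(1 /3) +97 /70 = sqrt(3) /3 +2258 /455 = 5.54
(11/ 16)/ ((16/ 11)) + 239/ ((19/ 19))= 61305/ 256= 239.47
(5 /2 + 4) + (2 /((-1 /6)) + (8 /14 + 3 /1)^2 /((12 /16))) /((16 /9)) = 913 /98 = 9.32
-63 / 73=-0.86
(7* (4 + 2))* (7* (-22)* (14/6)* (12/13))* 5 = -69655.38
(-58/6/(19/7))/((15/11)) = -2233/855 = -2.61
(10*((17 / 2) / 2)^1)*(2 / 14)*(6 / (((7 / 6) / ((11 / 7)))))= 16830 / 343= 49.07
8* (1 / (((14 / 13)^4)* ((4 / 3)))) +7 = 11.46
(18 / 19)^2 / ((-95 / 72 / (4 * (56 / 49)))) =-746496 / 240065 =-3.11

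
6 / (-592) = -3 / 296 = -0.01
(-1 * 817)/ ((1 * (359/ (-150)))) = 122550/ 359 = 341.36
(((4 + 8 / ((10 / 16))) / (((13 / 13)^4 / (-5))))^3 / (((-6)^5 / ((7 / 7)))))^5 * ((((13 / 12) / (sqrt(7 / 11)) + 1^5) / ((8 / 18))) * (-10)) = -176337998940740 * sqrt(77) / 19683- 379804920795440 / 6561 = -136502282336.80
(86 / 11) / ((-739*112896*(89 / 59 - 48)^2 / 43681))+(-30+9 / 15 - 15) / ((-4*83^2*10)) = 8607419296806727 / 54055614177140284800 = 0.00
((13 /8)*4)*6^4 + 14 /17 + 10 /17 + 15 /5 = 143283 /17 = 8428.41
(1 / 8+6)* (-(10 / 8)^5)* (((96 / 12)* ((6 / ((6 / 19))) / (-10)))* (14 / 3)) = 4073125 / 3072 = 1325.89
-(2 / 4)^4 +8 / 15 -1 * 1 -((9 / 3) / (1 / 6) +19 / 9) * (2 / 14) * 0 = -127 / 240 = -0.53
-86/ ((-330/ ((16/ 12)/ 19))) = 172/ 9405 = 0.02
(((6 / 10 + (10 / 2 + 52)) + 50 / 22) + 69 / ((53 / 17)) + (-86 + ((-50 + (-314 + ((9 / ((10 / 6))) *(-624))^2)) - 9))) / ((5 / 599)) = 99123736525273 / 72875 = 1360188494.34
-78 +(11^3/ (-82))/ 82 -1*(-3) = -505631/ 6724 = -75.20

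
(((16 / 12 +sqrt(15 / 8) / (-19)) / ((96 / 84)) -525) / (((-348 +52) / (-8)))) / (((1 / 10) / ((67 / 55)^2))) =-14108927 / 67155 -31423 * sqrt(30) / 6805040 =-210.12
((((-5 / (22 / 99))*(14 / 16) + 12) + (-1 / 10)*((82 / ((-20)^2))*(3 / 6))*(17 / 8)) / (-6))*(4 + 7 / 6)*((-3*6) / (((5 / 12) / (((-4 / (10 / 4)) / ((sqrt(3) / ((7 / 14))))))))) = 7647607*sqrt(3) / 100000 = 132.46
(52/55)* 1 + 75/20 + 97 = 22373/220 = 101.70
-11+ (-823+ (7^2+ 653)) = -132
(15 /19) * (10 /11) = 150 /209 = 0.72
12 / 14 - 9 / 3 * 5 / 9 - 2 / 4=-1.31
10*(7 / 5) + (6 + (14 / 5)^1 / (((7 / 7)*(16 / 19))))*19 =7647 / 40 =191.18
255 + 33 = 288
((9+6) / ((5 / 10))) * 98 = 2940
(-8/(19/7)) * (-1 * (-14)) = -784/19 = -41.26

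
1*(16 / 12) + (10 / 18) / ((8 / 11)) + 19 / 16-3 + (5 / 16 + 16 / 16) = 115 / 72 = 1.60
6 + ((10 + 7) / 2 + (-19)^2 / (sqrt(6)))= 29 / 2 + 361*sqrt(6) / 6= 161.88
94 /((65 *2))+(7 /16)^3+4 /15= 857413 /798720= 1.07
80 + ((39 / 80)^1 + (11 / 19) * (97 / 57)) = 7058797 / 86640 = 81.47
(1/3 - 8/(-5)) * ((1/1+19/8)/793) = 261/31720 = 0.01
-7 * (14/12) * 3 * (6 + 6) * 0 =0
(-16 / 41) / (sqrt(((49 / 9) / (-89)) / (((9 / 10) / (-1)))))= -72 * sqrt(890) / 1435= -1.50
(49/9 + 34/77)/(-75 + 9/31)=-126449/1604988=-0.08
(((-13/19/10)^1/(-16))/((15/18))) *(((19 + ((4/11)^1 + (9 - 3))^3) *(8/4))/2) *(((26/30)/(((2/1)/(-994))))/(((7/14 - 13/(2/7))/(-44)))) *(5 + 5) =-3437077553/574750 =-5980.13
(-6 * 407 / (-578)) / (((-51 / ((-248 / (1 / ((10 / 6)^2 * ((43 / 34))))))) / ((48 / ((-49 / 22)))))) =-19097091200 / 12277587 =-1555.44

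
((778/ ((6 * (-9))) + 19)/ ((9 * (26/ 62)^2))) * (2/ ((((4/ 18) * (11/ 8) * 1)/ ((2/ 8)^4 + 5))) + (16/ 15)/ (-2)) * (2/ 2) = 5068015129/ 54208440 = 93.49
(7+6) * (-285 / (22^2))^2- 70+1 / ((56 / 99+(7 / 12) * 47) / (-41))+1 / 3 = -518828290297 / 7787372208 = -66.62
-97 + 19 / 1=-78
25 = 25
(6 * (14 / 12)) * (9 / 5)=63 / 5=12.60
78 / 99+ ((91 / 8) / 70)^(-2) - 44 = -29794 / 5577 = -5.34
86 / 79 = 1.09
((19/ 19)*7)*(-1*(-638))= 4466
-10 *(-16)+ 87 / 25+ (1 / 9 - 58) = 23758 / 225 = 105.59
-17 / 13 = -1.31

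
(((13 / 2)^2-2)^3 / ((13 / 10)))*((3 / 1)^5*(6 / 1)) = 15211609245 / 208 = 73132736.75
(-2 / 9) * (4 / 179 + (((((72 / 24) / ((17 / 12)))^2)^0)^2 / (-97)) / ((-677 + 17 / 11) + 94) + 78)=-8664675961 / 499741866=-17.34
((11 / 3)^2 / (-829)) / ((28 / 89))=-10769 / 208908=-0.05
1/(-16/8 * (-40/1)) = 1/80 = 0.01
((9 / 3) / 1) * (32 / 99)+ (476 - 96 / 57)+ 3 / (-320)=95359399 / 200640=475.28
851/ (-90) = -851/ 90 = -9.46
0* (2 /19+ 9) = 0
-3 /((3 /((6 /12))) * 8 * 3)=-0.02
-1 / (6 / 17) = -2.83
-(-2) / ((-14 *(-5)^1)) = 1 / 35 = 0.03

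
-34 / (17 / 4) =-8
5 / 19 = 0.26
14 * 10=140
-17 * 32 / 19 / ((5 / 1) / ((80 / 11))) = -8704 / 209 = -41.65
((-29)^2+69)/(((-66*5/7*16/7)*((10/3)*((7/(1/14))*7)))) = -13/3520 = -0.00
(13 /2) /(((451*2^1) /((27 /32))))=351 /57728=0.01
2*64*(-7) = -896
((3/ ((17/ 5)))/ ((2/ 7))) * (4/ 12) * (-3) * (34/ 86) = -105/ 86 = -1.22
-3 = -3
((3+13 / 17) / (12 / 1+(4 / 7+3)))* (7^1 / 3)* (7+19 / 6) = 95648 / 16677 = 5.74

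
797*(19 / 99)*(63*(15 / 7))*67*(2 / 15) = 2029162 / 11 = 184469.27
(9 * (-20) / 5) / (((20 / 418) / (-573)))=431125.20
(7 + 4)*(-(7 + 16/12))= -275/3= -91.67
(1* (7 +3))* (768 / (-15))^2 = 131072 / 5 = 26214.40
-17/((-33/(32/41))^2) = -17408/1830609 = -0.01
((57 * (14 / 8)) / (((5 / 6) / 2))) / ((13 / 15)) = 3591 / 13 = 276.23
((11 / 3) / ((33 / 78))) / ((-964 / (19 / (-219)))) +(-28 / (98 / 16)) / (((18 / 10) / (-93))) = 523569409 / 2216718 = 236.19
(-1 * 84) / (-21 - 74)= 84 / 95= 0.88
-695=-695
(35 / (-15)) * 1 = -7 / 3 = -2.33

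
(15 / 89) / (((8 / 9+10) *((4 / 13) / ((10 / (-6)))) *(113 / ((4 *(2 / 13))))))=-225 / 492793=-0.00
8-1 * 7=1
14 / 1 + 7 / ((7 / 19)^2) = 459 / 7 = 65.57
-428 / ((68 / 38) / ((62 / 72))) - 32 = -72815 / 306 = -237.96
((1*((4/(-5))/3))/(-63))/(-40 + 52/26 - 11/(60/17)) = -16/155421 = -0.00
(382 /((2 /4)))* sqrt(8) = 1528* sqrt(2) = 2160.92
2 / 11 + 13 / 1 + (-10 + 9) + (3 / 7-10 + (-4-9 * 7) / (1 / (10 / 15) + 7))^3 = -98334524557 / 18536749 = -5304.84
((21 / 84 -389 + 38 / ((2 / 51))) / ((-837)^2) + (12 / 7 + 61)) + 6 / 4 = 1259639309 / 19615932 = 64.22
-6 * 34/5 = -204/5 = -40.80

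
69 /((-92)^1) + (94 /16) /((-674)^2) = -0.75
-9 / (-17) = 9 / 17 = 0.53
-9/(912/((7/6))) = -7/608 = -0.01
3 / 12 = 1 / 4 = 0.25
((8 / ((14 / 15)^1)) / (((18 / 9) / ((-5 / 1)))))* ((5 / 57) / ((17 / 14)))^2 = -35000 / 312987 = -0.11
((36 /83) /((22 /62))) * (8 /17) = 8928 /15521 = 0.58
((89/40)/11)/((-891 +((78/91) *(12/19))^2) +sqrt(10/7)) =-4960910598903/21845305518097160 - 3978309167 *sqrt(70)/109226527590485800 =-0.00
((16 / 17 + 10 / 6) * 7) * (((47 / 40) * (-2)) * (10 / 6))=-43757 / 612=-71.50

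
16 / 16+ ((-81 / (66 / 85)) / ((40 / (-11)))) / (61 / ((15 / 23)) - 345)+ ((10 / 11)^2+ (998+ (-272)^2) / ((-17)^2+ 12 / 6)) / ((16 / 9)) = 103624891531 / 708351424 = 146.29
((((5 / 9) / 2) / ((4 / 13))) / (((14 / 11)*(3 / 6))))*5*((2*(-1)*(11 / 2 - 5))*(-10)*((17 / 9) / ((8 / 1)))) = 16.75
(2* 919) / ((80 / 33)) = 30327 / 40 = 758.18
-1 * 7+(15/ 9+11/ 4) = -31/ 12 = -2.58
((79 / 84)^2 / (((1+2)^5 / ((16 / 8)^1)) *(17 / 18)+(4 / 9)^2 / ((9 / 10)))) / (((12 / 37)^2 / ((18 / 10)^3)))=56056718169 / 131418392000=0.43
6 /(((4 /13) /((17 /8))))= 663 /16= 41.44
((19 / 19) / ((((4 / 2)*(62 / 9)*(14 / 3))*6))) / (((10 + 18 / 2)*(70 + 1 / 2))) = 3 / 1550248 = 0.00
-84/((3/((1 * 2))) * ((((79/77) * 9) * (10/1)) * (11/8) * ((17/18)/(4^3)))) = -200704/6715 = -29.89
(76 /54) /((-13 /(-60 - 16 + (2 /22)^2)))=116470 /14157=8.23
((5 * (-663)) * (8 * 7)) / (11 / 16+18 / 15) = -14851200 / 151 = -98352.32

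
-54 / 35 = -1.54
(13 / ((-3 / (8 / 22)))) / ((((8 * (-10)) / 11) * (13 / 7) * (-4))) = -7 / 240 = -0.03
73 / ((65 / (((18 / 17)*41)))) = 53874 / 1105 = 48.75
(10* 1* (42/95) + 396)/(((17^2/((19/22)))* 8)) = 951/6358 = 0.15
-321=-321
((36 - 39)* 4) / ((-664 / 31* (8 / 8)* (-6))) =-31 / 332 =-0.09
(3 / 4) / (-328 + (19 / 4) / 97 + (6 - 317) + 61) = -291 / 224245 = -0.00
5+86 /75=6.15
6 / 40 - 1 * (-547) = 10943 / 20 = 547.15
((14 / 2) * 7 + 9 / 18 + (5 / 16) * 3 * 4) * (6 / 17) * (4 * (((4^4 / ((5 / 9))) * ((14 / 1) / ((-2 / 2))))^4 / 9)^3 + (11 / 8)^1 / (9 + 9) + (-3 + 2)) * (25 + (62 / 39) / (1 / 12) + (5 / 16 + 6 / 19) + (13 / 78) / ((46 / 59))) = 871716663683176438731274316241905580287725921090209441641825063 / 36216375000000000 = 24069682945440465500240550000000000000000000000.00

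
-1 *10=-10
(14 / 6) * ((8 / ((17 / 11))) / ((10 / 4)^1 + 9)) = 1232 / 1173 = 1.05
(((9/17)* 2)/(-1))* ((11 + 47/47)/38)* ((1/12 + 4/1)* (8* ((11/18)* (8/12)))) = -4.45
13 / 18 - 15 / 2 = -61 / 9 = -6.78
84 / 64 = 21 / 16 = 1.31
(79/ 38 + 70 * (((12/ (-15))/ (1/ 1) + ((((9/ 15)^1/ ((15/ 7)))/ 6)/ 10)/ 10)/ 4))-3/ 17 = -12.09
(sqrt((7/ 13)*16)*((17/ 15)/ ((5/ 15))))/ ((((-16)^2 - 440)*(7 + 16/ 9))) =-153*sqrt(91)/ 236210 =-0.01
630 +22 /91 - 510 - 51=6301 /91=69.24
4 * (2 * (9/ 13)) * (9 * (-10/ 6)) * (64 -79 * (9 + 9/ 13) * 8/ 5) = 16301952/ 169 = 96461.25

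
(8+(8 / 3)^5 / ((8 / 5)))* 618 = 4619344 / 81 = 57028.94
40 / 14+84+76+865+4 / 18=64769 / 63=1028.08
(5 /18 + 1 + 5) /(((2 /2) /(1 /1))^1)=113 /18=6.28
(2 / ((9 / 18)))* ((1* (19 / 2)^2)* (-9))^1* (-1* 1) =3249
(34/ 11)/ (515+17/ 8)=272/ 45507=0.01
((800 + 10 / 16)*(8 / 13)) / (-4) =-123.17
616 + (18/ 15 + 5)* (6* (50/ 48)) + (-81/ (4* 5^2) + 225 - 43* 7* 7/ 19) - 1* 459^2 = -199417307/ 950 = -209912.95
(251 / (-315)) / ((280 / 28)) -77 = -242801 / 3150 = -77.08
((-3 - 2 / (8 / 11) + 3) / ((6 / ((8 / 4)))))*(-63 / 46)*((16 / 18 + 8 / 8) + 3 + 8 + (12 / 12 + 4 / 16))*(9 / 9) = 39193 / 2208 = 17.75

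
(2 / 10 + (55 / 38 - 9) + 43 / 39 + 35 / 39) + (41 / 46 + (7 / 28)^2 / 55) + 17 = 4822309 / 384560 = 12.54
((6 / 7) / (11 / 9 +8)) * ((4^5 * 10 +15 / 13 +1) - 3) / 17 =7187886 / 128401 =55.98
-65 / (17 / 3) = -11.47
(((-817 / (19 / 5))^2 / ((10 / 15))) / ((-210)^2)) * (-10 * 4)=-9245 / 147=-62.89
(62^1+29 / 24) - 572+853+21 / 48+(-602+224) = -1601 / 48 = -33.35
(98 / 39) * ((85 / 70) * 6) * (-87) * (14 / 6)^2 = -338198 / 39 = -8671.74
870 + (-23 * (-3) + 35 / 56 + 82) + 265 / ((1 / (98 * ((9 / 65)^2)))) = 10271897 / 6760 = 1519.51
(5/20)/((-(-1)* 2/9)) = 9/8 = 1.12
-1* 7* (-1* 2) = 14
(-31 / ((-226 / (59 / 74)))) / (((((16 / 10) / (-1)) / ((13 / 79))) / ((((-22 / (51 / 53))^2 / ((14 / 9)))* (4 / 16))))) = -40407703765 / 42764472128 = -0.94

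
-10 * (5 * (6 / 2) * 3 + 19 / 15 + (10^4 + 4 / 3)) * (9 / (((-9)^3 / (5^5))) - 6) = 40313204 / 9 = 4479244.89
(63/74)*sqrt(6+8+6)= 63*sqrt(5)/37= 3.81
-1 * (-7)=7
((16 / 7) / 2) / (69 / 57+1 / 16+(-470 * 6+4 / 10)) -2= -59986158 / 29986999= -2.00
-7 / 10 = -0.70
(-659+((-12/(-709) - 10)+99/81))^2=18155967604324/40717161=445904.56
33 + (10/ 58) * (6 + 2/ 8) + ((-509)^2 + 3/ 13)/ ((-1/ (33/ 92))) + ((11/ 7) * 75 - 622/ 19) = -428139679221/ 4612972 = -92812.11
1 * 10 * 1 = 10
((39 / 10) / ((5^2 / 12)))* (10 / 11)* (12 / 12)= 468 / 275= 1.70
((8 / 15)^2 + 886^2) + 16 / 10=176624524 / 225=784997.88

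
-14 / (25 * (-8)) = 0.07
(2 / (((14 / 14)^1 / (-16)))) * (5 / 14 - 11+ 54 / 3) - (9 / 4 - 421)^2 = -19665743 / 112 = -175586.99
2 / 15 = 0.13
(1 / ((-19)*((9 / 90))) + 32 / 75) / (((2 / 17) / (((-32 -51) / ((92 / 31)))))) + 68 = 12020411 / 131100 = 91.69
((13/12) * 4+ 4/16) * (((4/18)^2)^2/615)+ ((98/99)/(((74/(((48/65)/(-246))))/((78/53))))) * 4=-56980268/261117925695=-0.00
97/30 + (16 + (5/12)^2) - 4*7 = -6187/720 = -8.59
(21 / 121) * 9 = 189 / 121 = 1.56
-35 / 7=-5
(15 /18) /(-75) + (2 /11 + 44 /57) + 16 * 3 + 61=2068021 /18810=109.94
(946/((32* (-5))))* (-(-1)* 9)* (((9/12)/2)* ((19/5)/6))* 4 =-80883/1600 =-50.55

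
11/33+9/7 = 34/21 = 1.62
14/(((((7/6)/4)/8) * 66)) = 64/11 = 5.82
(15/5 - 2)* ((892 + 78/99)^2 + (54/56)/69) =558998091737/701316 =797070.21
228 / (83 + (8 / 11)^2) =9196 / 3369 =2.73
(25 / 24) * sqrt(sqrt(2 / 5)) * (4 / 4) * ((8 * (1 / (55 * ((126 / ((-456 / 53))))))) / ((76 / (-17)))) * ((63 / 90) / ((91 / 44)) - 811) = -895781 * 2^(1 / 4) * 5^(3 / 4) / 2387385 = -1.49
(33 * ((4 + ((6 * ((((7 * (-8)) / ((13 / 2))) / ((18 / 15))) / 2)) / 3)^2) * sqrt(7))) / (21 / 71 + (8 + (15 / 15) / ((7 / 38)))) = 461874028 * sqrt(7) / 3458247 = 353.36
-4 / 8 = -1 / 2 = -0.50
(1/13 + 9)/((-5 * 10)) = -59/325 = -0.18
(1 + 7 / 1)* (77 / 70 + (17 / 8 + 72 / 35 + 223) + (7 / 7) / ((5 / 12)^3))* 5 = 1694743 / 175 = 9684.25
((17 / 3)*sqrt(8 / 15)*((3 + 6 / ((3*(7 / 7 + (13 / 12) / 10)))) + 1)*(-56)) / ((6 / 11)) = -1154912*sqrt(30) / 2565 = -2466.17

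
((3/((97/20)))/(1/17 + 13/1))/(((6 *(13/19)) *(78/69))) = 37145/3639246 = 0.01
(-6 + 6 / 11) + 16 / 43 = -2404 / 473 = -5.08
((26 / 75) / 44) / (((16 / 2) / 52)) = 0.05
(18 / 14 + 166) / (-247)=-1171 / 1729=-0.68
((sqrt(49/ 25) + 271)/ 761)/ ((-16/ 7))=-4767/ 30440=-0.16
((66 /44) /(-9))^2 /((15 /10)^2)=1 /81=0.01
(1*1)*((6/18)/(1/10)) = 10/3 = 3.33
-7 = -7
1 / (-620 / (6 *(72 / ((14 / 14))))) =-108 / 155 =-0.70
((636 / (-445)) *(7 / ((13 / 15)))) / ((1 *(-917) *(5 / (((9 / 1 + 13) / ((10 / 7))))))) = 146916 / 3789175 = 0.04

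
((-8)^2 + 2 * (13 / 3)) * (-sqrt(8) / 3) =-436 * sqrt(2) / 9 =-68.51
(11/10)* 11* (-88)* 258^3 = -91431777888/5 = -18286355577.60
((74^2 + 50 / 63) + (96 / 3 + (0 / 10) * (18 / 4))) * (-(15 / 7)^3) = -130145250 / 2401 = -54204.60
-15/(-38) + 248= 248.39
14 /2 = 7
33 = 33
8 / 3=2.67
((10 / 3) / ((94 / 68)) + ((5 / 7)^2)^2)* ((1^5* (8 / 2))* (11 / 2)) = 19898230 / 338541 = 58.78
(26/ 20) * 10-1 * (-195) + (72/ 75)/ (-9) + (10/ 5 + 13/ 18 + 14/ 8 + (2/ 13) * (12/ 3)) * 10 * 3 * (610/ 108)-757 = 32954693/ 105300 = 312.96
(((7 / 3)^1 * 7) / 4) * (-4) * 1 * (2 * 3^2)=-294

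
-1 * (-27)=27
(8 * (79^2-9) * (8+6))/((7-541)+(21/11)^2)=-84456064/64173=-1316.07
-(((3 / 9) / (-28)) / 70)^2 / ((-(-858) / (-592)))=37 / 1854052200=0.00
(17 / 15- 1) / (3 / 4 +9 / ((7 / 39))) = 56 / 21375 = 0.00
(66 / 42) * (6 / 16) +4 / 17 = 785 / 952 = 0.82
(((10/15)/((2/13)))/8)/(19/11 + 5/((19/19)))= 0.08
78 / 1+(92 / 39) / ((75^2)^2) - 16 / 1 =76507031342 / 1233984375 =62.00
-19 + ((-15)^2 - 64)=142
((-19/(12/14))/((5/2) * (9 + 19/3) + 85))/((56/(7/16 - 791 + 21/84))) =48051/18944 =2.54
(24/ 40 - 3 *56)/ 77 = -837/ 385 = -2.17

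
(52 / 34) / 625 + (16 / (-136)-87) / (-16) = 54473 / 10000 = 5.45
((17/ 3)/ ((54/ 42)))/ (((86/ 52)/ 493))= 1525342/ 1161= 1313.82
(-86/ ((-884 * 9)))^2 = 1849/ 15824484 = 0.00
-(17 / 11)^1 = -17 / 11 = -1.55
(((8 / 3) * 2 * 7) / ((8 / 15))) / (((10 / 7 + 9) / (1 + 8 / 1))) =4410 / 73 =60.41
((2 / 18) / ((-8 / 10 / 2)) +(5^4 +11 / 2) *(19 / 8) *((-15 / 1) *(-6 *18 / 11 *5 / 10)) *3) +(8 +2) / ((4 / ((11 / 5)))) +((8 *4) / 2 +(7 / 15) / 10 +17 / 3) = 6550324949 / 19800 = 330824.49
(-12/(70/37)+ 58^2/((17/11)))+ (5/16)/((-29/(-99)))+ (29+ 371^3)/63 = 2019392684741/2484720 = 812724.45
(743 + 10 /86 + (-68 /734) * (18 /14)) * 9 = 738690012 /110467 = 6686.97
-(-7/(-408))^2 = -49/166464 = -0.00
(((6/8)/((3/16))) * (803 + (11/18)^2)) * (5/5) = 260293/81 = 3213.49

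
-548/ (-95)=548/ 95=5.77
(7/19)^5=16807/2476099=0.01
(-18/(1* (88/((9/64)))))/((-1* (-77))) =-81/216832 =-0.00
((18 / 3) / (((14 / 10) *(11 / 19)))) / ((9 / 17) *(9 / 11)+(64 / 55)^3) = 146561250 / 39771011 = 3.69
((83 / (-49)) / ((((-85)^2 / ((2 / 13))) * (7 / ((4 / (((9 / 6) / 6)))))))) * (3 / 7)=-7968 / 225513925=-0.00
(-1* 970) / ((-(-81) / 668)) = -647960 / 81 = -7999.51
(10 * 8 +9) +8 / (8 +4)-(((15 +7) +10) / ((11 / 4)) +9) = 69.03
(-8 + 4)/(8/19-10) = 38/91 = 0.42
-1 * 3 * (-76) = 228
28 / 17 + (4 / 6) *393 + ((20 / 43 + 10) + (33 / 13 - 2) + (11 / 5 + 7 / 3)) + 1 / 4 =159327661 / 570180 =279.43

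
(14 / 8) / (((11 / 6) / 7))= 147 / 22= 6.68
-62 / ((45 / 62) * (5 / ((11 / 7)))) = -42284 / 1575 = -26.85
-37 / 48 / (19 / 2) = -37 / 456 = -0.08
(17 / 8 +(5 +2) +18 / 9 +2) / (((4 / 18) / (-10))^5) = -19375453125 / 8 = -2421931640.62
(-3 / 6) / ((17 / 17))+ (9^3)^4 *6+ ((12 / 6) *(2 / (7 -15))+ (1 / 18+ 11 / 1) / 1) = 30502389940129 / 18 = 1694577218896.06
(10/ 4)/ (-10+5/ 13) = -13/ 50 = -0.26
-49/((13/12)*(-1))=588/13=45.23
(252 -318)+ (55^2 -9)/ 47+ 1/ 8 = -641/ 376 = -1.70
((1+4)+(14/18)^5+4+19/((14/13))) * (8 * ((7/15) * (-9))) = -17808460/19683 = -904.76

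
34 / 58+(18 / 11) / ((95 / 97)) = 2.26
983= 983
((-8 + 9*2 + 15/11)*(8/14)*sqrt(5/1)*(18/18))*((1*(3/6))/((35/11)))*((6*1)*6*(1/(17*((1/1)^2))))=1800*sqrt(5)/833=4.83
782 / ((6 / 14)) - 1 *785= 3119 / 3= 1039.67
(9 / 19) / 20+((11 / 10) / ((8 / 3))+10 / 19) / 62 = 3659 / 94240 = 0.04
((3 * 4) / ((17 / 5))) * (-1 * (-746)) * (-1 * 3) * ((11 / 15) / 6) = -16412 / 17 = -965.41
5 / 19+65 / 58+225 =249475 / 1102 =226.38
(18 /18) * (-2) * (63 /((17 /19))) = -2394 /17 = -140.82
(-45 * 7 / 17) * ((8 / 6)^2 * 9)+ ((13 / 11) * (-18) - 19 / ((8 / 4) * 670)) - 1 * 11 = -82380053 / 250580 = -328.76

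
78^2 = 6084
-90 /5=-18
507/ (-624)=-13/ 16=-0.81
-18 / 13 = -1.38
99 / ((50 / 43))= 4257 / 50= 85.14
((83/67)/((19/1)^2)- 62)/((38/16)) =-26.10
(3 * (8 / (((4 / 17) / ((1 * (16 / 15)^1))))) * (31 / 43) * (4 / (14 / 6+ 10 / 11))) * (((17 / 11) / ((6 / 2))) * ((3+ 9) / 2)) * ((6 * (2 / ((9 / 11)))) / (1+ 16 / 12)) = 302742528 / 161035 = 1879.98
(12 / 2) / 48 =0.12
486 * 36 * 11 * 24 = 4618944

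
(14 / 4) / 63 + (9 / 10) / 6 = 37 / 180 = 0.21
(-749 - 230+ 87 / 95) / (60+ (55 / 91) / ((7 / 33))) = -59188766 / 3803325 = -15.56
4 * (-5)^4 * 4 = 10000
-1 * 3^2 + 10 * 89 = 881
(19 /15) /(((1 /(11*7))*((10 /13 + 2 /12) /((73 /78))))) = 1463 /15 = 97.53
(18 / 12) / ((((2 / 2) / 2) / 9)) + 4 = 31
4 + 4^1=8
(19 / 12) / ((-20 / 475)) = -37.60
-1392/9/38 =-232/57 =-4.07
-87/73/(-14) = 87/1022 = 0.09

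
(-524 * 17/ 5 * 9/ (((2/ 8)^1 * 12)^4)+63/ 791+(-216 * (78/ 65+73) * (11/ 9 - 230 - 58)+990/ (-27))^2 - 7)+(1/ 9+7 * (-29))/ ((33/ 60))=59678490002276658/ 2825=21125129204345.72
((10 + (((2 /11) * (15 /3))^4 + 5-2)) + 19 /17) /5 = 736768 /248897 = 2.96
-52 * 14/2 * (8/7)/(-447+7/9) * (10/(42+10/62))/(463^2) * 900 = 0.00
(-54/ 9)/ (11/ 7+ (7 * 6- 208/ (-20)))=-0.11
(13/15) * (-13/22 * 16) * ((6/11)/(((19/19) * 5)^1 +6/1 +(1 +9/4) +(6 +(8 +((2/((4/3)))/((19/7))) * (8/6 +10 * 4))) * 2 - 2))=-205504/3951255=-0.05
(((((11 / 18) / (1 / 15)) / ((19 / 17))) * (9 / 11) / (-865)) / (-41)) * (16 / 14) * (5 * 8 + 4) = 8976 / 943369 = 0.01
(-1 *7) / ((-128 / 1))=7 / 128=0.05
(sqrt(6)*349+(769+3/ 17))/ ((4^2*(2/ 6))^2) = 57.10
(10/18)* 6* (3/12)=5/6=0.83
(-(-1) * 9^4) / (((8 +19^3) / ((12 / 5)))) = 2.29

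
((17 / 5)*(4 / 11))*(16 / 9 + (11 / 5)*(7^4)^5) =537161536715523996172 / 2475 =217034964329504644.92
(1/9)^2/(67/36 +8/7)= 28/6813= 0.00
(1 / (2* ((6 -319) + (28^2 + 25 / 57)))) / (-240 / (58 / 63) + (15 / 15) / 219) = -362007 / 88979157584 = -0.00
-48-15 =-63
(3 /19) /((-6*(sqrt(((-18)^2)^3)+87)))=-1 /224922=-0.00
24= 24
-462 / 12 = -77 / 2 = -38.50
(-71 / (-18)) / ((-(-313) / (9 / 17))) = 71 / 10642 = 0.01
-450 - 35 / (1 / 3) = -555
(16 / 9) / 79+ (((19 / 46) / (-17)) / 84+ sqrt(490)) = 345833 / 15568056+ 7 * sqrt(10) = 22.16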